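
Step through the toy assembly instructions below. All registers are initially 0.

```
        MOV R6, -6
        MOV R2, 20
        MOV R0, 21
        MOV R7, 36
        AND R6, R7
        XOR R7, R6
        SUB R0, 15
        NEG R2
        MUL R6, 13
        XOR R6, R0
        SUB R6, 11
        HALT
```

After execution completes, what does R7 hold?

4

R6=-6
R2=20
R0=21
R7=36
R6=(-6)&36=32
R7=36^32=4
R0=21-15=6
R2=-(20)=-20
R6=32*13=416
R6=416^6=422
R6=422-11=411
halt.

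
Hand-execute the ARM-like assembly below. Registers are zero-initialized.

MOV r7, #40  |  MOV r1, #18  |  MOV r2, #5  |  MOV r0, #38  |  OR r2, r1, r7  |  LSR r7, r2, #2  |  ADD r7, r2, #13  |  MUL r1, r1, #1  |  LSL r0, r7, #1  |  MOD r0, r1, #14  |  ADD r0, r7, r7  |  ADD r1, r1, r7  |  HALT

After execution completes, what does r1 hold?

after MOV r7, #40: r7=40
after MOV r1, #18: r1=18
after MOV r2, #5: r2=5
after MOV r0, #38: r0=38
after OR r2, r1, r7: r2=18|40=58
after LSR r7, r2, #2: r7=58>>2=14
after ADD r7, r2, #13: r7=58+13=71
after MUL r1, r1, #1: r1=18*1=18
after LSL r0, r7, #1: r0=71<<1=142
after MOD r0, r1, #14: r0=18%14=4
after ADD r0, r7, r7: r0=71+71=142
after ADD r1, r1, r7: r1=18+71=89
halt.

89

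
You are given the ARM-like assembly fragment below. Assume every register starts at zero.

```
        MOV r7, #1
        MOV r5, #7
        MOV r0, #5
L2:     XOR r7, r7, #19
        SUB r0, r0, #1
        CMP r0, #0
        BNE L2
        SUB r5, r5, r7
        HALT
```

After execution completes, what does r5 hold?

-11

after MOV r7, #1: r7=1
after MOV r5, #7: r5=7
after MOV r0, #5: r0=5
after XOR r7, r7, #19: r7=1^19=18
after SUB r0, r0, #1: r0=5-1=4
CMP r0, #0  (cmp 4,0)
BNE L2: taken
after XOR r7, r7, #19: r7=18^19=1
after SUB r0, r0, #1: r0=4-1=3
CMP r0, #0  (cmp 3,0)
BNE L2: taken
after XOR r7, r7, #19: r7=1^19=18
after SUB r0, r0, #1: r0=3-1=2
CMP r0, #0  (cmp 2,0)
BNE L2: taken
after XOR r7, r7, #19: r7=18^19=1
after SUB r0, r0, #1: r0=2-1=1
CMP r0, #0  (cmp 1,0)
BNE L2: taken
after XOR r7, r7, #19: r7=1^19=18
after SUB r0, r0, #1: r0=1-1=0
CMP r0, #0  (cmp 0,0)
BNE L2: not taken
after SUB r5, r5, r7: r5=7-18=-11
halt.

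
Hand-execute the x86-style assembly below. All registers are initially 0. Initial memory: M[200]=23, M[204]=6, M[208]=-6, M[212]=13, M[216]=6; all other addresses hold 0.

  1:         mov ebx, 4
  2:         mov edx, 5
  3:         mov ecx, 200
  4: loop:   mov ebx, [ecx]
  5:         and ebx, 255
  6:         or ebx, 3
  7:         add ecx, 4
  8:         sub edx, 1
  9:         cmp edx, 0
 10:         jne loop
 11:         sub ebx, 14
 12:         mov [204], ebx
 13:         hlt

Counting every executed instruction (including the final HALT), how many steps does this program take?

41

after mov ebx, 4: ebx=4
after mov edx, 5: edx=5
after mov ecx, 200: ecx=200
after mov ebx, [ecx]: ebx=M[200]=23
after and ebx, 255: ebx=23&255=23
after or ebx, 3: ebx=23|3=23
after add ecx, 4: ecx=200+4=204
after sub edx, 1: edx=5-1=4
cmp edx, 0  (cmp 4,0)
jne loop: taken
after mov ebx, [ecx]: ebx=M[204]=6
after and ebx, 255: ebx=6&255=6
after or ebx, 3: ebx=6|3=7
after add ecx, 4: ecx=204+4=208
after sub edx, 1: edx=4-1=3
cmp edx, 0  (cmp 3,0)
jne loop: taken
after mov ebx, [ecx]: ebx=M[208]=-6
after and ebx, 255: ebx=(-6)&255=250
after or ebx, 3: ebx=250|3=251
after add ecx, 4: ecx=208+4=212
after sub edx, 1: edx=3-1=2
cmp edx, 0  (cmp 2,0)
jne loop: taken
after mov ebx, [ecx]: ebx=M[212]=13
after and ebx, 255: ebx=13&255=13
after or ebx, 3: ebx=13|3=15
after add ecx, 4: ecx=212+4=216
after sub edx, 1: edx=2-1=1
cmp edx, 0  (cmp 1,0)
jne loop: taken
after mov ebx, [ecx]: ebx=M[216]=6
after and ebx, 255: ebx=6&255=6
after or ebx, 3: ebx=6|3=7
after add ecx, 4: ecx=216+4=220
after sub edx, 1: edx=1-1=0
cmp edx, 0  (cmp 0,0)
jne loop: not taken
after sub ebx, 14: ebx=7-14=-7
mov [204], ebx → M[204]=-7
halt.
Total executed instructions: 41.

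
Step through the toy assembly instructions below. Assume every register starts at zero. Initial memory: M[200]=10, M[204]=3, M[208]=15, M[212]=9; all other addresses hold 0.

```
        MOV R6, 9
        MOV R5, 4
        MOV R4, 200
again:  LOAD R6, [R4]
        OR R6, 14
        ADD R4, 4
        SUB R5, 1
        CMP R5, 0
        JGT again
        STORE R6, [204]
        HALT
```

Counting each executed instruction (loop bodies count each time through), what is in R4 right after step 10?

after MOV R6, 9: R6=9
after MOV R5, 4: R5=4
after MOV R4, 200: R4=200
after LOAD R6, [R4]: R6=M[200]=10
after OR R6, 14: R6=10|14=14
after ADD R4, 4: R4=200+4=204
after SUB R5, 1: R5=4-1=3
CMP R5, 0  (cmp 3,0)
JGT again: taken
after LOAD R6, [R4]: R6=M[204]=3
After step 10: R4 = 204.

204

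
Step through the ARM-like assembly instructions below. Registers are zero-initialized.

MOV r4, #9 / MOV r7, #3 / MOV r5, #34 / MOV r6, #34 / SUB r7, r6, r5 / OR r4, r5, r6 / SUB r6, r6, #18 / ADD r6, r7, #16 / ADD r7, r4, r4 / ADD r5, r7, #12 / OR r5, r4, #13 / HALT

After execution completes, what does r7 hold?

after MOV r4, #9: r4=9
after MOV r7, #3: r7=3
after MOV r5, #34: r5=34
after MOV r6, #34: r6=34
after SUB r7, r6, r5: r7=34-34=0
after OR r4, r5, r6: r4=34|34=34
after SUB r6, r6, #18: r6=34-18=16
after ADD r6, r7, #16: r6=0+16=16
after ADD r7, r4, r4: r7=34+34=68
after ADD r5, r7, #12: r5=68+12=80
after OR r5, r4, #13: r5=34|13=47
halt.

68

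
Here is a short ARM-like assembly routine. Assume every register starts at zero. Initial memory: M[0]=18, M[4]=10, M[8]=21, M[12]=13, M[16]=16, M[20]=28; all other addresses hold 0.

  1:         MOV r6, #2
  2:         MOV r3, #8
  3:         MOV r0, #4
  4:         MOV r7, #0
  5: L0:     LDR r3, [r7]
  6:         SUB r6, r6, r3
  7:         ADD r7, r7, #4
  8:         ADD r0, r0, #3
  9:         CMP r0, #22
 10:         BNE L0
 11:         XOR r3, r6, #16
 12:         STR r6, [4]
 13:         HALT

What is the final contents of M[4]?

-104

after MOV r6, #2: r6=2
after MOV r3, #8: r3=8
after MOV r0, #4: r0=4
after MOV r7, #0: r7=0
after LDR r3, [r7]: r3=M[0]=18
after SUB r6, r6, r3: r6=2-18=-16
after ADD r7, r7, #4: r7=0+4=4
after ADD r0, r0, #3: r0=4+3=7
CMP r0, #22  (cmp 7,22)
BNE L0: taken
after LDR r3, [r7]: r3=M[4]=10
after SUB r6, r6, r3: r6=(-16)-10=-26
after ADD r7, r7, #4: r7=4+4=8
after ADD r0, r0, #3: r0=7+3=10
CMP r0, #22  (cmp 10,22)
BNE L0: taken
after LDR r3, [r7]: r3=M[8]=21
after SUB r6, r6, r3: r6=(-26)-21=-47
after ADD r7, r7, #4: r7=8+4=12
after ADD r0, r0, #3: r0=10+3=13
CMP r0, #22  (cmp 13,22)
BNE L0: taken
after LDR r3, [r7]: r3=M[12]=13
after SUB r6, r6, r3: r6=(-47)-13=-60
after ADD r7, r7, #4: r7=12+4=16
after ADD r0, r0, #3: r0=13+3=16
CMP r0, #22  (cmp 16,22)
BNE L0: taken
after LDR r3, [r7]: r3=M[16]=16
after SUB r6, r6, r3: r6=(-60)-16=-76
after ADD r7, r7, #4: r7=16+4=20
after ADD r0, r0, #3: r0=16+3=19
CMP r0, #22  (cmp 19,22)
BNE L0: taken
after LDR r3, [r7]: r3=M[20]=28
after SUB r6, r6, r3: r6=(-76)-28=-104
after ADD r7, r7, #4: r7=20+4=24
after ADD r0, r0, #3: r0=19+3=22
CMP r0, #22  (cmp 22,22)
BNE L0: not taken
after XOR r3, r6, #16: r3=(-104)^16=-120
STR r6, [4] → M[4]=-104
halt.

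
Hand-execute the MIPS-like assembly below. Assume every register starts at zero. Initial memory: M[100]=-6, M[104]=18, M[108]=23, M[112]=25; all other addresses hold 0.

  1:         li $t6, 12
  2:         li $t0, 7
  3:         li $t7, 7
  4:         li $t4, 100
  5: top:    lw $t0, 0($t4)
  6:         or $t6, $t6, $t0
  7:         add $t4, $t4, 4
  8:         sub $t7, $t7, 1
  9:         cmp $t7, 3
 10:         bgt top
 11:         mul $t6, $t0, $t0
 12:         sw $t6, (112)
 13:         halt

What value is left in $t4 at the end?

after li $t6, 12: $t6=12
after li $t0, 7: $t0=7
after li $t7, 7: $t7=7
after li $t4, 100: $t4=100
after lw $t0, 0($t4): $t0=M[100]=-6
after or $t6, $t6, $t0: $t6=12|(-6)=-2
after add $t4, $t4, 4: $t4=100+4=104
after sub $t7, $t7, 1: $t7=7-1=6
cmp $t7, 3  (cmp 6,3)
bgt top: taken
after lw $t0, 0($t4): $t0=M[104]=18
after or $t6, $t6, $t0: $t6=(-2)|18=-2
after add $t4, $t4, 4: $t4=104+4=108
after sub $t7, $t7, 1: $t7=6-1=5
cmp $t7, 3  (cmp 5,3)
bgt top: taken
after lw $t0, 0($t4): $t0=M[108]=23
after or $t6, $t6, $t0: $t6=(-2)|23=-1
after add $t4, $t4, 4: $t4=108+4=112
after sub $t7, $t7, 1: $t7=5-1=4
cmp $t7, 3  (cmp 4,3)
bgt top: taken
after lw $t0, 0($t4): $t0=M[112]=25
after or $t6, $t6, $t0: $t6=(-1)|25=-1
after add $t4, $t4, 4: $t4=112+4=116
after sub $t7, $t7, 1: $t7=4-1=3
cmp $t7, 3  (cmp 3,3)
bgt top: not taken
after mul $t6, $t0, $t0: $t6=25*25=625
sw $t6, (112) → M[112]=625
halt.

116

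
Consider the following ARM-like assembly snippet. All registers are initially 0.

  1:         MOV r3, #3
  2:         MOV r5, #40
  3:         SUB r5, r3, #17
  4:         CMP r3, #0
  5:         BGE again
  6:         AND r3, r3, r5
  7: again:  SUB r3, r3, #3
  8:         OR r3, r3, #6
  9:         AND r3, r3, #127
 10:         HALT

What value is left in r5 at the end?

-14

after MOV r3, #3: r3=3
after MOV r5, #40: r5=40
after SUB r5, r3, #17: r5=3-17=-14
CMP r3, #0  (cmp 3,0)
BGE again: taken
after SUB r3, r3, #3: r3=3-3=0
after OR r3, r3, #6: r3=0|6=6
after AND r3, r3, #127: r3=6&127=6
halt.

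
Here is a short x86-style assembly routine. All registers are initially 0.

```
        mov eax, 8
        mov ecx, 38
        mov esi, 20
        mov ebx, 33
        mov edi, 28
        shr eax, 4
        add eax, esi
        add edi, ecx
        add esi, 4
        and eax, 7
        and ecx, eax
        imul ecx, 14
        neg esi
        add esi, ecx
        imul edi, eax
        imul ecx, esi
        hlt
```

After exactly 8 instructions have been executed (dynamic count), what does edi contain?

66

eax=8
ecx=38
esi=20
ebx=33
edi=28
eax=8>>4=0
eax=0+20=20
edi=28+38=66
After step 8: edi = 66.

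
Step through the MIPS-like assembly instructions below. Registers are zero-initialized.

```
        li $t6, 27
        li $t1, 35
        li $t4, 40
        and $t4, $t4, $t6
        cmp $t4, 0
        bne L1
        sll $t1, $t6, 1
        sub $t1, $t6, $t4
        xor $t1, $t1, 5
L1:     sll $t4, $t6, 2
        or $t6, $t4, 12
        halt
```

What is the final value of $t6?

108

after li $t6, 27: $t6=27
after li $t1, 35: $t1=35
after li $t4, 40: $t4=40
after and $t4, $t4, $t6: $t4=40&27=8
cmp $t4, 0  (cmp 8,0)
bne L1: taken
after sll $t4, $t6, 2: $t4=27<<2=108
after or $t6, $t4, 12: $t6=108|12=108
halt.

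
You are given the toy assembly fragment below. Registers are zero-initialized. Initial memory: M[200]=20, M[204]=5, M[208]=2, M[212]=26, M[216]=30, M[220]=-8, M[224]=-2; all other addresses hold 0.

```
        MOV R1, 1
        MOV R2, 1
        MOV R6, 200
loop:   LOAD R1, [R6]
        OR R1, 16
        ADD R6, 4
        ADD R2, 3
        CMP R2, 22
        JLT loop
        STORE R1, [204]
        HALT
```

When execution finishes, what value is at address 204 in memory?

-2

R1=1
R2=1
R6=200
R1=M[200]=20
R1=20|16=20
R6=200+4=204
R2=1+3=4
CMP R2, 22  (cmp 4,22)
JLT loop: taken
R1=M[204]=5
R1=5|16=21
R6=204+4=208
R2=4+3=7
CMP R2, 22  (cmp 7,22)
JLT loop: taken
R1=M[208]=2
R1=2|16=18
R6=208+4=212
R2=7+3=10
CMP R2, 22  (cmp 10,22)
JLT loop: taken
R1=M[212]=26
R1=26|16=26
R6=212+4=216
R2=10+3=13
CMP R2, 22  (cmp 13,22)
JLT loop: taken
R1=M[216]=30
R1=30|16=30
R6=216+4=220
R2=13+3=16
CMP R2, 22  (cmp 16,22)
JLT loop: taken
R1=M[220]=-8
R1=(-8)|16=-8
R6=220+4=224
R2=16+3=19
CMP R2, 22  (cmp 19,22)
JLT loop: taken
R1=M[224]=-2
R1=(-2)|16=-2
R6=224+4=228
R2=19+3=22
CMP R2, 22  (cmp 22,22)
JLT loop: not taken
STORE R1, [204] → M[204]=-2
halt.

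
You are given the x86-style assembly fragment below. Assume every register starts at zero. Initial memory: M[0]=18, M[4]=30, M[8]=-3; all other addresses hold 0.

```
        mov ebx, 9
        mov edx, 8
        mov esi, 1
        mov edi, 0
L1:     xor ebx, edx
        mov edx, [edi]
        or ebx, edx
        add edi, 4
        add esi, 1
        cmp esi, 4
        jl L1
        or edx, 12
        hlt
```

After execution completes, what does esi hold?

mov ebx, 9 → ebx=9
mov edx, 8 → edx=8
mov esi, 1 → esi=1
mov edi, 0 → edi=0
xor ebx, edx → ebx=9^8=1
mov edx, [edi] → edx=M[0]=18
or ebx, edx → ebx=1|18=19
add edi, 4 → edi=0+4=4
add esi, 1 → esi=1+1=2
cmp esi, 4  (cmp 2,4)
jl L1: taken
xor ebx, edx → ebx=19^18=1
mov edx, [edi] → edx=M[4]=30
or ebx, edx → ebx=1|30=31
add edi, 4 → edi=4+4=8
add esi, 1 → esi=2+1=3
cmp esi, 4  (cmp 3,4)
jl L1: taken
xor ebx, edx → ebx=31^30=1
mov edx, [edi] → edx=M[8]=-3
or ebx, edx → ebx=1|(-3)=-3
add edi, 4 → edi=8+4=12
add esi, 1 → esi=3+1=4
cmp esi, 4  (cmp 4,4)
jl L1: not taken
or edx, 12 → edx=(-3)|12=-3
halt.

4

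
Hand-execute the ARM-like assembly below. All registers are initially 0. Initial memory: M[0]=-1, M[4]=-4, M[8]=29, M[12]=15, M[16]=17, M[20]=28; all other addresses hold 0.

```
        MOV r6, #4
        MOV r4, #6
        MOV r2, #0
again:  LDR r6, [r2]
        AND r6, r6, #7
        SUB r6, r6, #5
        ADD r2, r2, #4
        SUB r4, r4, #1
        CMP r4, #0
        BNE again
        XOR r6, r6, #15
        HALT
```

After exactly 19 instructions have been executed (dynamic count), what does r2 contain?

8

r6=4
r4=6
r2=0
r6=M[0]=-1
r6=(-1)&7=7
r6=7-5=2
r2=0+4=4
r4=6-1=5
CMP r4, #0  (cmp 5,0)
BNE again: taken
r6=M[4]=-4
r6=(-4)&7=4
r6=4-5=-1
r2=4+4=8
r4=5-1=4
CMP r4, #0  (cmp 4,0)
BNE again: taken
r6=M[8]=29
r6=29&7=5
After step 19: r2 = 8.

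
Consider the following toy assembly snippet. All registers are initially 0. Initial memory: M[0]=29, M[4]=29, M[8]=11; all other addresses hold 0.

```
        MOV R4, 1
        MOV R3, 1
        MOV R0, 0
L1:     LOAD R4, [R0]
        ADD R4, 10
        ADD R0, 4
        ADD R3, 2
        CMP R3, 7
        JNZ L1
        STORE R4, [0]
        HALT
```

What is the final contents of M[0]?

21

R4=1
R3=1
R0=0
R4=M[0]=29
R4=29+10=39
R0=0+4=4
R3=1+2=3
CMP R3, 7  (cmp 3,7)
JNZ L1: taken
R4=M[4]=29
R4=29+10=39
R0=4+4=8
R3=3+2=5
CMP R3, 7  (cmp 5,7)
JNZ L1: taken
R4=M[8]=11
R4=11+10=21
R0=8+4=12
R3=5+2=7
CMP R3, 7  (cmp 7,7)
JNZ L1: not taken
STORE R4, [0] → M[0]=21
halt.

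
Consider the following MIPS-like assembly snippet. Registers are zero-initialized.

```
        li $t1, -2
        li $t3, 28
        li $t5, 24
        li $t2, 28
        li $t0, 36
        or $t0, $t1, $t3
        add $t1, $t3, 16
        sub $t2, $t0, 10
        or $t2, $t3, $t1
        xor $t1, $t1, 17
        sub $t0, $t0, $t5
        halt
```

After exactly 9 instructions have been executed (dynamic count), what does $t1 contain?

44

li $t1, -2 → $t1=-2
li $t3, 28 → $t3=28
li $t5, 24 → $t5=24
li $t2, 28 → $t2=28
li $t0, 36 → $t0=36
or $t0, $t1, $t3 → $t0=(-2)|28=-2
add $t1, $t3, 16 → $t1=28+16=44
sub $t2, $t0, 10 → $t2=(-2)-10=-12
or $t2, $t3, $t1 → $t2=28|44=60
After step 9: $t1 = 44.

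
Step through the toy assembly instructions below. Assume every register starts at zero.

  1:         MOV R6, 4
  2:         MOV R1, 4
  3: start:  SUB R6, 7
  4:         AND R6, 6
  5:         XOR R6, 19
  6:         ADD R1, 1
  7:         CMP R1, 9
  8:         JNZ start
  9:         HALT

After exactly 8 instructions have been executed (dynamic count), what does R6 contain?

after MOV R6, 4: R6=4
after MOV R1, 4: R1=4
after SUB R6, 7: R6=4-7=-3
after AND R6, 6: R6=(-3)&6=4
after XOR R6, 19: R6=4^19=23
after ADD R1, 1: R1=4+1=5
CMP R1, 9  (cmp 5,9)
JNZ start: taken
After step 8: R6 = 23.

23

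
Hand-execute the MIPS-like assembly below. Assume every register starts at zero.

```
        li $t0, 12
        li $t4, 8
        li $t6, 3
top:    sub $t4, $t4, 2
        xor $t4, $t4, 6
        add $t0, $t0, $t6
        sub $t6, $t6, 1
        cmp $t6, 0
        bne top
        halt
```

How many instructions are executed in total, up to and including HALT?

after li $t0, 12: $t0=12
after li $t4, 8: $t4=8
after li $t6, 3: $t6=3
after sub $t4, $t4, 2: $t4=8-2=6
after xor $t4, $t4, 6: $t4=6^6=0
after add $t0, $t0, $t6: $t0=12+3=15
after sub $t6, $t6, 1: $t6=3-1=2
cmp $t6, 0  (cmp 2,0)
bne top: taken
after sub $t4, $t4, 2: $t4=0-2=-2
after xor $t4, $t4, 6: $t4=(-2)^6=-8
after add $t0, $t0, $t6: $t0=15+2=17
after sub $t6, $t6, 1: $t6=2-1=1
cmp $t6, 0  (cmp 1,0)
bne top: taken
after sub $t4, $t4, 2: $t4=(-8)-2=-10
after xor $t4, $t4, 6: $t4=(-10)^6=-16
after add $t0, $t0, $t6: $t0=17+1=18
after sub $t6, $t6, 1: $t6=1-1=0
cmp $t6, 0  (cmp 0,0)
bne top: not taken
halt.
Total executed instructions: 22.

22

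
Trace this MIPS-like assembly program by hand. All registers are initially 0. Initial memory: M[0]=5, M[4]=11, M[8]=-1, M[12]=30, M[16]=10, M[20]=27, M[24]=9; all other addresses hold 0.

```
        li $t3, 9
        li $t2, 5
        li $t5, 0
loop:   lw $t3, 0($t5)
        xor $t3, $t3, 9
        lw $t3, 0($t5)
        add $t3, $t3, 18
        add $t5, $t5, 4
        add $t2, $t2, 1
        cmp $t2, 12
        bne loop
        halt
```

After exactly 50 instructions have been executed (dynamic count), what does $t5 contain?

24

$t3=9
$t2=5
$t5=0
$t3=M[0]=5
$t3=5^9=12
$t3=M[0]=5
$t3=5+18=23
$t5=0+4=4
$t2=5+1=6
cmp $t2, 12  (cmp 6,12)
bne loop: taken
$t3=M[4]=11
$t3=11^9=2
$t3=M[4]=11
$t3=11+18=29
$t5=4+4=8
$t2=6+1=7
cmp $t2, 12  (cmp 7,12)
bne loop: taken
$t3=M[8]=-1
$t3=(-1)^9=-10
$t3=M[8]=-1
$t3=(-1)+18=17
$t5=8+4=12
$t2=7+1=8
cmp $t2, 12  (cmp 8,12)
bne loop: taken
$t3=M[12]=30
$t3=30^9=23
$t3=M[12]=30
$t3=30+18=48
$t5=12+4=16
$t2=8+1=9
cmp $t2, 12  (cmp 9,12)
bne loop: taken
$t3=M[16]=10
$t3=10^9=3
$t3=M[16]=10
$t3=10+18=28
$t5=16+4=20
$t2=9+1=10
cmp $t2, 12  (cmp 10,12)
bne loop: taken
$t3=M[20]=27
$t3=27^9=18
$t3=M[20]=27
$t3=27+18=45
$t5=20+4=24
$t2=10+1=11
cmp $t2, 12  (cmp 11,12)
After step 50: $t5 = 24.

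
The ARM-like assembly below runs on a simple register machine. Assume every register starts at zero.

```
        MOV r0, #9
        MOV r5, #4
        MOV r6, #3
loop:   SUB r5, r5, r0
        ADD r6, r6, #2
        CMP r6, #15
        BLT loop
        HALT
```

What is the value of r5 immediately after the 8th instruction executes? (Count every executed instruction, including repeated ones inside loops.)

after MOV r0, #9: r0=9
after MOV r5, #4: r5=4
after MOV r6, #3: r6=3
after SUB r5, r5, r0: r5=4-9=-5
after ADD r6, r6, #2: r6=3+2=5
CMP r6, #15  (cmp 5,15)
BLT loop: taken
after SUB r5, r5, r0: r5=(-5)-9=-14
After step 8: r5 = -14.

-14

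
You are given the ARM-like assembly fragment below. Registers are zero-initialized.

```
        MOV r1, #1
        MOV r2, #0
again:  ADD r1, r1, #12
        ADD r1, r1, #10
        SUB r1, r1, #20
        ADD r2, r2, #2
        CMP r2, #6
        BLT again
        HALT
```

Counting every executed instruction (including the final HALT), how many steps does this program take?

MOV r1, #1 → r1=1
MOV r2, #0 → r2=0
ADD r1, r1, #12 → r1=1+12=13
ADD r1, r1, #10 → r1=13+10=23
SUB r1, r1, #20 → r1=23-20=3
ADD r2, r2, #2 → r2=0+2=2
CMP r2, #6  (cmp 2,6)
BLT again: taken
ADD r1, r1, #12 → r1=3+12=15
ADD r1, r1, #10 → r1=15+10=25
SUB r1, r1, #20 → r1=25-20=5
ADD r2, r2, #2 → r2=2+2=4
CMP r2, #6  (cmp 4,6)
BLT again: taken
ADD r1, r1, #12 → r1=5+12=17
ADD r1, r1, #10 → r1=17+10=27
SUB r1, r1, #20 → r1=27-20=7
ADD r2, r2, #2 → r2=4+2=6
CMP r2, #6  (cmp 6,6)
BLT again: not taken
halt.
Total executed instructions: 21.

21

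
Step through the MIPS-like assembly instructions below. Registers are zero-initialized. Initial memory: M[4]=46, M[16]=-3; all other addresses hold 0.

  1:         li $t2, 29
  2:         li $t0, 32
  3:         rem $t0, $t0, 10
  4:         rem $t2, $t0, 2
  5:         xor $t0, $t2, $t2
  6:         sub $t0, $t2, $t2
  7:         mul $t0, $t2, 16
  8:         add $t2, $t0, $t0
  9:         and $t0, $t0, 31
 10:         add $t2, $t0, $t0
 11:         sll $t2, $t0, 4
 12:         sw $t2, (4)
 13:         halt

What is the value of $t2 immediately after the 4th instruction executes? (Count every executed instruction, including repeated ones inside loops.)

0

after li $t2, 29: $t2=29
after li $t0, 32: $t0=32
after rem $t0, $t0, 10: $t0=32%10=2
after rem $t2, $t0, 2: $t2=2%2=0
After step 4: $t2 = 0.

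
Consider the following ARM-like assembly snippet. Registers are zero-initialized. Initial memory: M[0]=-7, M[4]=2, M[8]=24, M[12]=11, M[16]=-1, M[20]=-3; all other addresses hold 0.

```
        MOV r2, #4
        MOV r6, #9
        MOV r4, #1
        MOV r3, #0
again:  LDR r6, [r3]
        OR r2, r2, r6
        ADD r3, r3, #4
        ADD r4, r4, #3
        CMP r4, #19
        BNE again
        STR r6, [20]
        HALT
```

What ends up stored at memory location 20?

after MOV r2, #4: r2=4
after MOV r6, #9: r6=9
after MOV r4, #1: r4=1
after MOV r3, #0: r3=0
after LDR r6, [r3]: r6=M[0]=-7
after OR r2, r2, r6: r2=4|(-7)=-3
after ADD r3, r3, #4: r3=0+4=4
after ADD r4, r4, #3: r4=1+3=4
CMP r4, #19  (cmp 4,19)
BNE again: taken
after LDR r6, [r3]: r6=M[4]=2
after OR r2, r2, r6: r2=(-3)|2=-1
after ADD r3, r3, #4: r3=4+4=8
after ADD r4, r4, #3: r4=4+3=7
CMP r4, #19  (cmp 7,19)
BNE again: taken
after LDR r6, [r3]: r6=M[8]=24
after OR r2, r2, r6: r2=(-1)|24=-1
after ADD r3, r3, #4: r3=8+4=12
after ADD r4, r4, #3: r4=7+3=10
CMP r4, #19  (cmp 10,19)
BNE again: taken
after LDR r6, [r3]: r6=M[12]=11
after OR r2, r2, r6: r2=(-1)|11=-1
after ADD r3, r3, #4: r3=12+4=16
after ADD r4, r4, #3: r4=10+3=13
CMP r4, #19  (cmp 13,19)
BNE again: taken
after LDR r6, [r3]: r6=M[16]=-1
after OR r2, r2, r6: r2=(-1)|(-1)=-1
after ADD r3, r3, #4: r3=16+4=20
after ADD r4, r4, #3: r4=13+3=16
CMP r4, #19  (cmp 16,19)
BNE again: taken
after LDR r6, [r3]: r6=M[20]=-3
after OR r2, r2, r6: r2=(-1)|(-3)=-1
after ADD r3, r3, #4: r3=20+4=24
after ADD r4, r4, #3: r4=16+3=19
CMP r4, #19  (cmp 19,19)
BNE again: not taken
STR r6, [20] → M[20]=-3
halt.

-3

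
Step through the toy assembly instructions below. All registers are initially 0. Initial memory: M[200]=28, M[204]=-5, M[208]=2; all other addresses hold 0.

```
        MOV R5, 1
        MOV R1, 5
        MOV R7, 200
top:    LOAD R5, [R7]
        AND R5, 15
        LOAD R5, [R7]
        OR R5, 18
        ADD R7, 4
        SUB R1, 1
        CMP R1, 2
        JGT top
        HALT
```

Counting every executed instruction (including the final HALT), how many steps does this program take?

MOV R5, 1 → R5=1
MOV R1, 5 → R1=5
MOV R7, 200 → R7=200
LOAD R5, [R7] → R5=M[200]=28
AND R5, 15 → R5=28&15=12
LOAD R5, [R7] → R5=M[200]=28
OR R5, 18 → R5=28|18=30
ADD R7, 4 → R7=200+4=204
SUB R1, 1 → R1=5-1=4
CMP R1, 2  (cmp 4,2)
JGT top: taken
LOAD R5, [R7] → R5=M[204]=-5
AND R5, 15 → R5=(-5)&15=11
LOAD R5, [R7] → R5=M[204]=-5
OR R5, 18 → R5=(-5)|18=-5
ADD R7, 4 → R7=204+4=208
SUB R1, 1 → R1=4-1=3
CMP R1, 2  (cmp 3,2)
JGT top: taken
LOAD R5, [R7] → R5=M[208]=2
AND R5, 15 → R5=2&15=2
LOAD R5, [R7] → R5=M[208]=2
OR R5, 18 → R5=2|18=18
ADD R7, 4 → R7=208+4=212
SUB R1, 1 → R1=3-1=2
CMP R1, 2  (cmp 2,2)
JGT top: not taken
halt.
Total executed instructions: 28.

28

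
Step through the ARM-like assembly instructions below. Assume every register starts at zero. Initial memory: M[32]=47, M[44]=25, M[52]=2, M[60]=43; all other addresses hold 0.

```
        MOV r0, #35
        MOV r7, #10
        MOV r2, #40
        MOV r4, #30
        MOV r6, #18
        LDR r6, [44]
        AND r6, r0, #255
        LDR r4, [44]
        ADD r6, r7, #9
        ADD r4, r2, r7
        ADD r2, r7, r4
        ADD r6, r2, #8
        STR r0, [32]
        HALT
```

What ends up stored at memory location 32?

35

after MOV r0, #35: r0=35
after MOV r7, #10: r7=10
after MOV r2, #40: r2=40
after MOV r4, #30: r4=30
after MOV r6, #18: r6=18
after LDR r6, [44]: r6=M[44]=25
after AND r6, r0, #255: r6=35&255=35
after LDR r4, [44]: r4=M[44]=25
after ADD r6, r7, #9: r6=10+9=19
after ADD r4, r2, r7: r4=40+10=50
after ADD r2, r7, r4: r2=10+50=60
after ADD r6, r2, #8: r6=60+8=68
STR r0, [32] → M[32]=35
halt.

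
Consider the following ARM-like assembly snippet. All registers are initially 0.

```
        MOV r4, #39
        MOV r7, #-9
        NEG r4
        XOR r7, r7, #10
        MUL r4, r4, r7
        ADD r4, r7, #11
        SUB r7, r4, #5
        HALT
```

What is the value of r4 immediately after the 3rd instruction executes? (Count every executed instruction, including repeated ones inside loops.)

after MOV r4, #39: r4=39
after MOV r7, #-9: r7=-9
after NEG r4: r4=-(39)=-39
After step 3: r4 = -39.

-39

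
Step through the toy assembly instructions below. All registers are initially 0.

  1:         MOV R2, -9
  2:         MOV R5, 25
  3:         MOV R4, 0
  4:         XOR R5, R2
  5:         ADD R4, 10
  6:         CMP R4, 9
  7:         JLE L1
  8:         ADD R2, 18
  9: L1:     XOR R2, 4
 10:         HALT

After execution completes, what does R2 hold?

MOV R2, -9 → R2=-9
MOV R5, 25 → R5=25
MOV R4, 0 → R4=0
XOR R5, R2 → R5=25^(-9)=-18
ADD R4, 10 → R4=0+10=10
CMP R4, 9  (cmp 10,9)
JLE L1: not taken
ADD R2, 18 → R2=(-9)+18=9
XOR R2, 4 → R2=9^4=13
halt.

13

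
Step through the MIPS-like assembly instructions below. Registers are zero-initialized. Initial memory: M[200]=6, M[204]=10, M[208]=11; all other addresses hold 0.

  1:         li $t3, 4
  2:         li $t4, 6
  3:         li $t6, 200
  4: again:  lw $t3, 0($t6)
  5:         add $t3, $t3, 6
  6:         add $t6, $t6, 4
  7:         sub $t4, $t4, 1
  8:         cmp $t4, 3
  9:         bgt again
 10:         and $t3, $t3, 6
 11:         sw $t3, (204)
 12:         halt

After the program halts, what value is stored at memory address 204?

li $t3, 4 → $t3=4
li $t4, 6 → $t4=6
li $t6, 200 → $t6=200
lw $t3, 0($t6) → $t3=M[200]=6
add $t3, $t3, 6 → $t3=6+6=12
add $t6, $t6, 4 → $t6=200+4=204
sub $t4, $t4, 1 → $t4=6-1=5
cmp $t4, 3  (cmp 5,3)
bgt again: taken
lw $t3, 0($t6) → $t3=M[204]=10
add $t3, $t3, 6 → $t3=10+6=16
add $t6, $t6, 4 → $t6=204+4=208
sub $t4, $t4, 1 → $t4=5-1=4
cmp $t4, 3  (cmp 4,3)
bgt again: taken
lw $t3, 0($t6) → $t3=M[208]=11
add $t3, $t3, 6 → $t3=11+6=17
add $t6, $t6, 4 → $t6=208+4=212
sub $t4, $t4, 1 → $t4=4-1=3
cmp $t4, 3  (cmp 3,3)
bgt again: not taken
and $t3, $t3, 6 → $t3=17&6=0
sw $t3, (204) → M[204]=0
halt.

0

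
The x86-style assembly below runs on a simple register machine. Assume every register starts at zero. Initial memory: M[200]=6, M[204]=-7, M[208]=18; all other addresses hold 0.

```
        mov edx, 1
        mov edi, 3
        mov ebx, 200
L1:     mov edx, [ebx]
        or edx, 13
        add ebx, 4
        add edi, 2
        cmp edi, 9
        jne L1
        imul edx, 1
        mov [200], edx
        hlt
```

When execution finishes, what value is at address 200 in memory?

31

mov edx, 1 → edx=1
mov edi, 3 → edi=3
mov ebx, 200 → ebx=200
mov edx, [ebx] → edx=M[200]=6
or edx, 13 → edx=6|13=15
add ebx, 4 → ebx=200+4=204
add edi, 2 → edi=3+2=5
cmp edi, 9  (cmp 5,9)
jne L1: taken
mov edx, [ebx] → edx=M[204]=-7
or edx, 13 → edx=(-7)|13=-3
add ebx, 4 → ebx=204+4=208
add edi, 2 → edi=5+2=7
cmp edi, 9  (cmp 7,9)
jne L1: taken
mov edx, [ebx] → edx=M[208]=18
or edx, 13 → edx=18|13=31
add ebx, 4 → ebx=208+4=212
add edi, 2 → edi=7+2=9
cmp edi, 9  (cmp 9,9)
jne L1: not taken
imul edx, 1 → edx=31*1=31
mov [200], edx → M[200]=31
halt.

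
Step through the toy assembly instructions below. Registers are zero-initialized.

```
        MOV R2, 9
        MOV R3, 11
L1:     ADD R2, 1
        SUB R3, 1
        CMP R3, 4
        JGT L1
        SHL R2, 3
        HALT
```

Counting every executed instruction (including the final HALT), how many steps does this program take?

32

MOV R2, 9 → R2=9
MOV R3, 11 → R3=11
ADD R2, 1 → R2=9+1=10
SUB R3, 1 → R3=11-1=10
CMP R3, 4  (cmp 10,4)
JGT L1: taken
ADD R2, 1 → R2=10+1=11
SUB R3, 1 → R3=10-1=9
CMP R3, 4  (cmp 9,4)
JGT L1: taken
ADD R2, 1 → R2=11+1=12
SUB R3, 1 → R3=9-1=8
CMP R3, 4  (cmp 8,4)
JGT L1: taken
ADD R2, 1 → R2=12+1=13
SUB R3, 1 → R3=8-1=7
CMP R3, 4  (cmp 7,4)
JGT L1: taken
ADD R2, 1 → R2=13+1=14
SUB R3, 1 → R3=7-1=6
CMP R3, 4  (cmp 6,4)
JGT L1: taken
ADD R2, 1 → R2=14+1=15
SUB R3, 1 → R3=6-1=5
CMP R3, 4  (cmp 5,4)
JGT L1: taken
ADD R2, 1 → R2=15+1=16
SUB R3, 1 → R3=5-1=4
CMP R3, 4  (cmp 4,4)
JGT L1: not taken
SHL R2, 3 → R2=16<<3=128
halt.
Total executed instructions: 32.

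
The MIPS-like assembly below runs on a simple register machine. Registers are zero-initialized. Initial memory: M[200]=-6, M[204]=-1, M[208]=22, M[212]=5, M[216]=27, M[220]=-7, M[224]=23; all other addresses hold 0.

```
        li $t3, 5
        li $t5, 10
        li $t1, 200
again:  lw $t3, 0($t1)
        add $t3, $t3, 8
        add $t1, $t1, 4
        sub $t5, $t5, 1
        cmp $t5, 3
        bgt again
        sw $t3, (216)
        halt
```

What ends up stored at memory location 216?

li $t3, 5 → $t3=5
li $t5, 10 → $t5=10
li $t1, 200 → $t1=200
lw $t3, 0($t1) → $t3=M[200]=-6
add $t3, $t3, 8 → $t3=(-6)+8=2
add $t1, $t1, 4 → $t1=200+4=204
sub $t5, $t5, 1 → $t5=10-1=9
cmp $t5, 3  (cmp 9,3)
bgt again: taken
lw $t3, 0($t1) → $t3=M[204]=-1
add $t3, $t3, 8 → $t3=(-1)+8=7
add $t1, $t1, 4 → $t1=204+4=208
sub $t5, $t5, 1 → $t5=9-1=8
cmp $t5, 3  (cmp 8,3)
bgt again: taken
lw $t3, 0($t1) → $t3=M[208]=22
add $t3, $t3, 8 → $t3=22+8=30
add $t1, $t1, 4 → $t1=208+4=212
sub $t5, $t5, 1 → $t5=8-1=7
cmp $t5, 3  (cmp 7,3)
bgt again: taken
lw $t3, 0($t1) → $t3=M[212]=5
add $t3, $t3, 8 → $t3=5+8=13
add $t1, $t1, 4 → $t1=212+4=216
sub $t5, $t5, 1 → $t5=7-1=6
cmp $t5, 3  (cmp 6,3)
bgt again: taken
lw $t3, 0($t1) → $t3=M[216]=27
add $t3, $t3, 8 → $t3=27+8=35
add $t1, $t1, 4 → $t1=216+4=220
sub $t5, $t5, 1 → $t5=6-1=5
cmp $t5, 3  (cmp 5,3)
bgt again: taken
lw $t3, 0($t1) → $t3=M[220]=-7
add $t3, $t3, 8 → $t3=(-7)+8=1
add $t1, $t1, 4 → $t1=220+4=224
sub $t5, $t5, 1 → $t5=5-1=4
cmp $t5, 3  (cmp 4,3)
bgt again: taken
lw $t3, 0($t1) → $t3=M[224]=23
add $t3, $t3, 8 → $t3=23+8=31
add $t1, $t1, 4 → $t1=224+4=228
sub $t5, $t5, 1 → $t5=4-1=3
cmp $t5, 3  (cmp 3,3)
bgt again: not taken
sw $t3, (216) → M[216]=31
halt.

31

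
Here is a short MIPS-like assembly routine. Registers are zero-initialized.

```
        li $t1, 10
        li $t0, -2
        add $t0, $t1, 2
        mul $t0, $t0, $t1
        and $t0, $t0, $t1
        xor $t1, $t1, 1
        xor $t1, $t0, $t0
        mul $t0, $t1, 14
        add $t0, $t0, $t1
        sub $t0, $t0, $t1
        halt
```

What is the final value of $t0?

li $t1, 10 → $t1=10
li $t0, -2 → $t0=-2
add $t0, $t1, 2 → $t0=10+2=12
mul $t0, $t0, $t1 → $t0=12*10=120
and $t0, $t0, $t1 → $t0=120&10=8
xor $t1, $t1, 1 → $t1=10^1=11
xor $t1, $t0, $t0 → $t1=8^8=0
mul $t0, $t1, 14 → $t0=0*14=0
add $t0, $t0, $t1 → $t0=0+0=0
sub $t0, $t0, $t1 → $t0=0-0=0
halt.

0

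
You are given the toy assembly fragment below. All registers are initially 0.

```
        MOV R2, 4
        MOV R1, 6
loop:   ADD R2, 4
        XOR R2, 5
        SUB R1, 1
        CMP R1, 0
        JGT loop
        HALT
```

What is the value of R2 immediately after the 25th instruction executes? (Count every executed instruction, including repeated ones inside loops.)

MOV R2, 4 → R2=4
MOV R1, 6 → R1=6
ADD R2, 4 → R2=4+4=8
XOR R2, 5 → R2=8^5=13
SUB R1, 1 → R1=6-1=5
CMP R1, 0  (cmp 5,0)
JGT loop: taken
ADD R2, 4 → R2=13+4=17
XOR R2, 5 → R2=17^5=20
SUB R1, 1 → R1=5-1=4
CMP R1, 0  (cmp 4,0)
JGT loop: taken
ADD R2, 4 → R2=20+4=24
XOR R2, 5 → R2=24^5=29
SUB R1, 1 → R1=4-1=3
CMP R1, 0  (cmp 3,0)
JGT loop: taken
ADD R2, 4 → R2=29+4=33
XOR R2, 5 → R2=33^5=36
SUB R1, 1 → R1=3-1=2
CMP R1, 0  (cmp 2,0)
JGT loop: taken
ADD R2, 4 → R2=36+4=40
XOR R2, 5 → R2=40^5=45
SUB R1, 1 → R1=2-1=1
After step 25: R2 = 45.

45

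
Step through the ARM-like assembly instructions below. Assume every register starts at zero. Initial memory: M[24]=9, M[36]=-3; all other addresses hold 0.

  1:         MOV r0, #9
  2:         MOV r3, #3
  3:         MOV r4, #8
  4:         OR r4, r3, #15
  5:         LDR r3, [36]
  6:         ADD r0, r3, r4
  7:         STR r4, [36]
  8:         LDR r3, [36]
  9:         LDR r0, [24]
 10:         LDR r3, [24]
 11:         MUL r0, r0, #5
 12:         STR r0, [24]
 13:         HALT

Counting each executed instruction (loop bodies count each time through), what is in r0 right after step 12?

r0=9
r3=3
r4=8
r4=3|15=15
r3=M[36]=-3
r0=(-3)+15=12
STR r4, [36] → M[36]=15
r3=M[36]=15
r0=M[24]=9
r3=M[24]=9
r0=9*5=45
STR r0, [24] → M[24]=45
After step 12: r0 = 45.

45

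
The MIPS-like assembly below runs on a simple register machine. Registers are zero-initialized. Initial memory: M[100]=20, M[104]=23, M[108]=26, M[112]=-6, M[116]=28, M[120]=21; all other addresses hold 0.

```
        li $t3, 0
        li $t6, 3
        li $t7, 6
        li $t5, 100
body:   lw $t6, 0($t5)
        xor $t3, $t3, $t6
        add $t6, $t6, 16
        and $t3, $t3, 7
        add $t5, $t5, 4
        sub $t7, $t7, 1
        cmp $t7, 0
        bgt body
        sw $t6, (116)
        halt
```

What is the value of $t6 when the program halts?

37

li $t3, 0 → $t3=0
li $t6, 3 → $t6=3
li $t7, 6 → $t7=6
li $t5, 100 → $t5=100
lw $t6, 0($t5) → $t6=M[100]=20
xor $t3, $t3, $t6 → $t3=0^20=20
add $t6, $t6, 16 → $t6=20+16=36
and $t3, $t3, 7 → $t3=20&7=4
add $t5, $t5, 4 → $t5=100+4=104
sub $t7, $t7, 1 → $t7=6-1=5
cmp $t7, 0  (cmp 5,0)
bgt body: taken
lw $t6, 0($t5) → $t6=M[104]=23
xor $t3, $t3, $t6 → $t3=4^23=19
add $t6, $t6, 16 → $t6=23+16=39
and $t3, $t3, 7 → $t3=19&7=3
add $t5, $t5, 4 → $t5=104+4=108
sub $t7, $t7, 1 → $t7=5-1=4
cmp $t7, 0  (cmp 4,0)
bgt body: taken
lw $t6, 0($t5) → $t6=M[108]=26
xor $t3, $t3, $t6 → $t3=3^26=25
add $t6, $t6, 16 → $t6=26+16=42
and $t3, $t3, 7 → $t3=25&7=1
add $t5, $t5, 4 → $t5=108+4=112
sub $t7, $t7, 1 → $t7=4-1=3
cmp $t7, 0  (cmp 3,0)
bgt body: taken
lw $t6, 0($t5) → $t6=M[112]=-6
xor $t3, $t3, $t6 → $t3=1^(-6)=-5
add $t6, $t6, 16 → $t6=(-6)+16=10
and $t3, $t3, 7 → $t3=(-5)&7=3
add $t5, $t5, 4 → $t5=112+4=116
sub $t7, $t7, 1 → $t7=3-1=2
cmp $t7, 0  (cmp 2,0)
bgt body: taken
lw $t6, 0($t5) → $t6=M[116]=28
xor $t3, $t3, $t6 → $t3=3^28=31
add $t6, $t6, 16 → $t6=28+16=44
and $t3, $t3, 7 → $t3=31&7=7
add $t5, $t5, 4 → $t5=116+4=120
sub $t7, $t7, 1 → $t7=2-1=1
cmp $t7, 0  (cmp 1,0)
bgt body: taken
lw $t6, 0($t5) → $t6=M[120]=21
xor $t3, $t3, $t6 → $t3=7^21=18
add $t6, $t6, 16 → $t6=21+16=37
and $t3, $t3, 7 → $t3=18&7=2
add $t5, $t5, 4 → $t5=120+4=124
sub $t7, $t7, 1 → $t7=1-1=0
cmp $t7, 0  (cmp 0,0)
bgt body: not taken
sw $t6, (116) → M[116]=37
halt.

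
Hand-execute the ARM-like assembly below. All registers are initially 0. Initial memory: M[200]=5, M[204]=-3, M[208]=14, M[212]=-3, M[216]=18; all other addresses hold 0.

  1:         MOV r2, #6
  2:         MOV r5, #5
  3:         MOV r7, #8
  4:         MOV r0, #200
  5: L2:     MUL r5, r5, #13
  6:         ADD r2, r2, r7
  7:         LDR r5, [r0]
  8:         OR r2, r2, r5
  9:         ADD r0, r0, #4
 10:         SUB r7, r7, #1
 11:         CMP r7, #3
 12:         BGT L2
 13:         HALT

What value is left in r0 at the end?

220

r2=6
r5=5
r7=8
r0=200
r5=5*13=65
r2=6+8=14
r5=M[200]=5
r2=14|5=15
r0=200+4=204
r7=8-1=7
CMP r7, #3  (cmp 7,3)
BGT L2: taken
r5=5*13=65
r2=15+7=22
r5=M[204]=-3
r2=22|(-3)=-1
r0=204+4=208
r7=7-1=6
CMP r7, #3  (cmp 6,3)
BGT L2: taken
r5=(-3)*13=-39
r2=(-1)+6=5
r5=M[208]=14
r2=5|14=15
r0=208+4=212
r7=6-1=5
CMP r7, #3  (cmp 5,3)
BGT L2: taken
r5=14*13=182
r2=15+5=20
r5=M[212]=-3
r2=20|(-3)=-3
r0=212+4=216
r7=5-1=4
CMP r7, #3  (cmp 4,3)
BGT L2: taken
r5=(-3)*13=-39
r2=(-3)+4=1
r5=M[216]=18
r2=1|18=19
r0=216+4=220
r7=4-1=3
CMP r7, #3  (cmp 3,3)
BGT L2: not taken
halt.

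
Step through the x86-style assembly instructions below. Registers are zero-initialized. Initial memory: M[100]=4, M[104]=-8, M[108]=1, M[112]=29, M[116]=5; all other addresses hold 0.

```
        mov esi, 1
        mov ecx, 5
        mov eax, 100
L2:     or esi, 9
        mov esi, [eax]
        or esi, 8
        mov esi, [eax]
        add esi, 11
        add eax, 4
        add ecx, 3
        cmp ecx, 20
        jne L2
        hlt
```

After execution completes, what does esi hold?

mov esi, 1 → esi=1
mov ecx, 5 → ecx=5
mov eax, 100 → eax=100
or esi, 9 → esi=1|9=9
mov esi, [eax] → esi=M[100]=4
or esi, 8 → esi=4|8=12
mov esi, [eax] → esi=M[100]=4
add esi, 11 → esi=4+11=15
add eax, 4 → eax=100+4=104
add ecx, 3 → ecx=5+3=8
cmp ecx, 20  (cmp 8,20)
jne L2: taken
or esi, 9 → esi=15|9=15
mov esi, [eax] → esi=M[104]=-8
or esi, 8 → esi=(-8)|8=-8
mov esi, [eax] → esi=M[104]=-8
add esi, 11 → esi=(-8)+11=3
add eax, 4 → eax=104+4=108
add ecx, 3 → ecx=8+3=11
cmp ecx, 20  (cmp 11,20)
jne L2: taken
or esi, 9 → esi=3|9=11
mov esi, [eax] → esi=M[108]=1
or esi, 8 → esi=1|8=9
mov esi, [eax] → esi=M[108]=1
add esi, 11 → esi=1+11=12
add eax, 4 → eax=108+4=112
add ecx, 3 → ecx=11+3=14
cmp ecx, 20  (cmp 14,20)
jne L2: taken
or esi, 9 → esi=12|9=13
mov esi, [eax] → esi=M[112]=29
or esi, 8 → esi=29|8=29
mov esi, [eax] → esi=M[112]=29
add esi, 11 → esi=29+11=40
add eax, 4 → eax=112+4=116
add ecx, 3 → ecx=14+3=17
cmp ecx, 20  (cmp 17,20)
jne L2: taken
or esi, 9 → esi=40|9=41
mov esi, [eax] → esi=M[116]=5
or esi, 8 → esi=5|8=13
mov esi, [eax] → esi=M[116]=5
add esi, 11 → esi=5+11=16
add eax, 4 → eax=116+4=120
add ecx, 3 → ecx=17+3=20
cmp ecx, 20  (cmp 20,20)
jne L2: not taken
halt.

16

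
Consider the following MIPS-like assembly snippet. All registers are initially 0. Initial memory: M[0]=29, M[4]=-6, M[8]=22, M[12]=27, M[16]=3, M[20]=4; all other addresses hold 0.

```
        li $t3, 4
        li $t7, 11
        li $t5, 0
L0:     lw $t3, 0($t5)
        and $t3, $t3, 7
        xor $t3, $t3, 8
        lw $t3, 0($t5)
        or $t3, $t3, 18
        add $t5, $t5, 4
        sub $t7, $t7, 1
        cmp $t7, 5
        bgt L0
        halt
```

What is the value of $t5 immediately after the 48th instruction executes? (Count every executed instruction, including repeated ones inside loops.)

after li $t3, 4: $t3=4
after li $t7, 11: $t7=11
after li $t5, 0: $t5=0
after lw $t3, 0($t5): $t3=M[0]=29
after and $t3, $t3, 7: $t3=29&7=5
after xor $t3, $t3, 8: $t3=5^8=13
after lw $t3, 0($t5): $t3=M[0]=29
after or $t3, $t3, 18: $t3=29|18=31
after add $t5, $t5, 4: $t5=0+4=4
after sub $t7, $t7, 1: $t7=11-1=10
cmp $t7, 5  (cmp 10,5)
bgt L0: taken
after lw $t3, 0($t5): $t3=M[4]=-6
after and $t3, $t3, 7: $t3=(-6)&7=2
after xor $t3, $t3, 8: $t3=2^8=10
after lw $t3, 0($t5): $t3=M[4]=-6
after or $t3, $t3, 18: $t3=(-6)|18=-6
after add $t5, $t5, 4: $t5=4+4=8
after sub $t7, $t7, 1: $t7=10-1=9
cmp $t7, 5  (cmp 9,5)
bgt L0: taken
after lw $t3, 0($t5): $t3=M[8]=22
after and $t3, $t3, 7: $t3=22&7=6
after xor $t3, $t3, 8: $t3=6^8=14
after lw $t3, 0($t5): $t3=M[8]=22
after or $t3, $t3, 18: $t3=22|18=22
after add $t5, $t5, 4: $t5=8+4=12
after sub $t7, $t7, 1: $t7=9-1=8
cmp $t7, 5  (cmp 8,5)
bgt L0: taken
after lw $t3, 0($t5): $t3=M[12]=27
after and $t3, $t3, 7: $t3=27&7=3
after xor $t3, $t3, 8: $t3=3^8=11
after lw $t3, 0($t5): $t3=M[12]=27
after or $t3, $t3, 18: $t3=27|18=27
after add $t5, $t5, 4: $t5=12+4=16
after sub $t7, $t7, 1: $t7=8-1=7
cmp $t7, 5  (cmp 7,5)
bgt L0: taken
after lw $t3, 0($t5): $t3=M[16]=3
after and $t3, $t3, 7: $t3=3&7=3
after xor $t3, $t3, 8: $t3=3^8=11
after lw $t3, 0($t5): $t3=M[16]=3
after or $t3, $t3, 18: $t3=3|18=19
after add $t5, $t5, 4: $t5=16+4=20
after sub $t7, $t7, 1: $t7=7-1=6
cmp $t7, 5  (cmp 6,5)
bgt L0: taken
After step 48: $t5 = 20.

20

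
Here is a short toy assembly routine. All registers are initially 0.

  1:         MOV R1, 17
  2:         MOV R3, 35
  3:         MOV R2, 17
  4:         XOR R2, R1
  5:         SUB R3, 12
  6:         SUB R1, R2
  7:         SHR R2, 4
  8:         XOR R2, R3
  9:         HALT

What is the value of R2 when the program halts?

after MOV R1, 17: R1=17
after MOV R3, 35: R3=35
after MOV R2, 17: R2=17
after XOR R2, R1: R2=17^17=0
after SUB R3, 12: R3=35-12=23
after SUB R1, R2: R1=17-0=17
after SHR R2, 4: R2=0>>4=0
after XOR R2, R3: R2=0^23=23
halt.

23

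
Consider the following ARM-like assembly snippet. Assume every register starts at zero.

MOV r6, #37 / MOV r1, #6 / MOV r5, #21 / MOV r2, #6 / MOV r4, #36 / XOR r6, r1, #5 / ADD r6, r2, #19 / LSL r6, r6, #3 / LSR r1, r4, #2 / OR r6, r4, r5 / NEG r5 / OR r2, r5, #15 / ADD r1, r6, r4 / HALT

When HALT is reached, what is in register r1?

MOV r6, #37 → r6=37
MOV r1, #6 → r1=6
MOV r5, #21 → r5=21
MOV r2, #6 → r2=6
MOV r4, #36 → r4=36
XOR r6, r1, #5 → r6=6^5=3
ADD r6, r2, #19 → r6=6+19=25
LSL r6, r6, #3 → r6=25<<3=200
LSR r1, r4, #2 → r1=36>>2=9
OR r6, r4, r5 → r6=36|21=53
NEG r5 → r5=-(21)=-21
OR r2, r5, #15 → r2=(-21)|15=-17
ADD r1, r6, r4 → r1=53+36=89
halt.

89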